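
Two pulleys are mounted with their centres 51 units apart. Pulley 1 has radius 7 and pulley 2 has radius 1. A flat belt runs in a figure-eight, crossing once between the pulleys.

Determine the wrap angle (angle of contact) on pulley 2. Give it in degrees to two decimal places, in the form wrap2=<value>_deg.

wrap2=198.05_deg

crossed belt: β = asin((r1+r2)/C) = asin(8/51) = 9.0248°
wrap1 = wrap2 = π + 2β = 198.0497°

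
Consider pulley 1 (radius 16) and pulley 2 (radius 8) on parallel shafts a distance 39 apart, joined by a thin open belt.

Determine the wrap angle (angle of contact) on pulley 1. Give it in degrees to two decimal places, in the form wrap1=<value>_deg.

wrap1=203.67_deg

open belt: β = asin((r2−r1)/C) = asin(-8/39) = -11.8370°
wrap1 = π − 2β = 203.6740°
wrap2 = π + 2β = 156.3260°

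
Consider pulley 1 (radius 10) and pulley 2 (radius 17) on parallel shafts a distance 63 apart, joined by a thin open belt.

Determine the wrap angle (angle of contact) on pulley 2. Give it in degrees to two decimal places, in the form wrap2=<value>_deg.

wrap2=192.76_deg

open belt: β = asin((r2−r1)/C) = asin(7/63) = 6.3794°
wrap1 = π − 2β = 167.2413°
wrap2 = π + 2β = 192.7587°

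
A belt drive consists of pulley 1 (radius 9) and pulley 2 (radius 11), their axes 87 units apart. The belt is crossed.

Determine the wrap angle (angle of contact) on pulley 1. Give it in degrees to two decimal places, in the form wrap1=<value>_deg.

wrap1=206.58_deg

crossed belt: β = asin((r1+r2)/C) = asin(20/87) = 13.2903°
wrap1 = wrap2 = π + 2β = 206.5806°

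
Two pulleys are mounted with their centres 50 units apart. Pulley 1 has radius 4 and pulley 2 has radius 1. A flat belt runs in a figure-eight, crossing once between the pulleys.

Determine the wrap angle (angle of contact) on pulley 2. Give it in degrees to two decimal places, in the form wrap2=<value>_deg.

wrap2=191.48_deg

crossed belt: β = asin((r1+r2)/C) = asin(5/50) = 5.7392°
wrap1 = wrap2 = π + 2β = 191.4783°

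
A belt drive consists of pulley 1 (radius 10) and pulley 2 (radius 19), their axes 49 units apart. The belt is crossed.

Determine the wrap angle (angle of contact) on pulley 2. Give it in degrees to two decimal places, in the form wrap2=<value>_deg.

crossed belt: β = asin((r1+r2)/C) = asin(29/49) = 36.2875°
wrap1 = wrap2 = π + 2β = 252.5749°

wrap2=252.57_deg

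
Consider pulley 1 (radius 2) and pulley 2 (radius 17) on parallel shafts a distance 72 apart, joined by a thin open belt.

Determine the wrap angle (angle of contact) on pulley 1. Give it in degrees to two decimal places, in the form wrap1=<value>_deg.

open belt: β = asin((r2−r1)/C) = asin(15/72) = 12.0247°
wrap1 = π − 2β = 155.9506°
wrap2 = π + 2β = 204.0494°

wrap1=155.95_deg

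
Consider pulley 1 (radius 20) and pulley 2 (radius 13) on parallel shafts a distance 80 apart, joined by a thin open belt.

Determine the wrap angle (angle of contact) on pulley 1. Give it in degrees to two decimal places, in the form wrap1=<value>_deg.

wrap1=190.04_deg

open belt: β = asin((r2−r1)/C) = asin(-7/80) = -5.0198°
wrap1 = π − 2β = 190.0396°
wrap2 = π + 2β = 169.9604°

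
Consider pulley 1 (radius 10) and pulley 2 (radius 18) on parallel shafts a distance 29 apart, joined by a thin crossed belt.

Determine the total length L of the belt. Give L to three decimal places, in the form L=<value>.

L=176.280

crossed belt: β = asin((r1+r2)/C) = asin(28/29) = 74.9098°
wrap1 = wrap2 = π + 2β = 329.8196°
tangent length = C·cosβ = 7.5498
L = (r1+r2)·wrap + 2·C·cosβ = 28·5.7564 + 2·7.5498 = 176.2799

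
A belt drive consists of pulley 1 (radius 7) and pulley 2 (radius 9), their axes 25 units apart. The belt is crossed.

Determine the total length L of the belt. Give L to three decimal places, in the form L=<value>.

L=110.908

crossed belt: β = asin((r1+r2)/C) = asin(16/25) = 39.7918°
wrap1 = wrap2 = π + 2β = 259.5836°
tangent length = C·cosβ = 19.2094
L = (r1+r2)·wrap + 2·C·cosβ = 16·4.5306 + 2·19.2094 = 110.9082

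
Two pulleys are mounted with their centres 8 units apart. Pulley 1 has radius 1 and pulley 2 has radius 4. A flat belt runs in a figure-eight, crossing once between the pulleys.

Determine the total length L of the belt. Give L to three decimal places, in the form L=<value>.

L=34.949

crossed belt: β = asin((r1+r2)/C) = asin(5/8) = 38.6822°
wrap1 = wrap2 = π + 2β = 257.3644°
tangent length = C·cosβ = 6.2450
L = (r1+r2)·wrap + 2·C·cosβ = 5·4.4919 + 2·6.2450 = 34.9493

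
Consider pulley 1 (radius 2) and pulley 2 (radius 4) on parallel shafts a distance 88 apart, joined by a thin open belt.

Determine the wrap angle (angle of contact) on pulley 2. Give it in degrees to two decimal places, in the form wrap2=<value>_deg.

open belt: β = asin((r2−r1)/C) = asin(2/88) = 1.3023°
wrap1 = π − 2β = 177.3954°
wrap2 = π + 2β = 182.6046°

wrap2=182.60_deg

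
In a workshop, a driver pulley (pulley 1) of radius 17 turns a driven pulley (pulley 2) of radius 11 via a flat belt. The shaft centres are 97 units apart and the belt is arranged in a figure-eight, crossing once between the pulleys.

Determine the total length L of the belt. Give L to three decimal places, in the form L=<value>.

L=290.105

crossed belt: β = asin((r1+r2)/C) = asin(28/97) = 16.7777°
wrap1 = wrap2 = π + 2β = 213.5555°
tangent length = C·cosβ = 92.8709
L = (r1+r2)·wrap + 2·C·cosβ = 28·3.7272 + 2·92.8709 = 290.1046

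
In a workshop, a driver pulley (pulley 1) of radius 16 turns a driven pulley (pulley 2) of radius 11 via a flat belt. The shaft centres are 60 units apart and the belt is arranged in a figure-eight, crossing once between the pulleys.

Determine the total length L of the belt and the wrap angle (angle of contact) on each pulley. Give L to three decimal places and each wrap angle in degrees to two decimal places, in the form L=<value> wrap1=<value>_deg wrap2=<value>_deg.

L=217.192 wrap1=233.49_deg wrap2=233.49_deg

crossed belt: β = asin((r1+r2)/C) = asin(27/60) = 26.7437°
wrap1 = wrap2 = π + 2β = 233.4874°
tangent length = C·cosβ = 53.5817
L = (r1+r2)·wrap + 2·C·cosβ = 27·4.0751 + 2·53.5817 = 217.1918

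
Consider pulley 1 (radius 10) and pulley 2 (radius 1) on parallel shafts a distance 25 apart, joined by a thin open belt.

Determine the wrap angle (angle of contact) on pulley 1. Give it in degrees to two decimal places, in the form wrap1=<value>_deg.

open belt: β = asin((r2−r1)/C) = asin(-9/25) = -21.1002°
wrap1 = π − 2β = 222.2004°
wrap2 = π + 2β = 137.7996°

wrap1=222.20_deg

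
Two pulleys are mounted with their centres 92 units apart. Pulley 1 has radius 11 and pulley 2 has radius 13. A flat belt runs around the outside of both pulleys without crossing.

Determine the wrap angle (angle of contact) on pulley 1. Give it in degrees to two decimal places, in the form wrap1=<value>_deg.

open belt: β = asin((r2−r1)/C) = asin(2/92) = 1.2457°
wrap1 = π − 2β = 177.5087°
wrap2 = π + 2β = 182.4913°

wrap1=177.51_deg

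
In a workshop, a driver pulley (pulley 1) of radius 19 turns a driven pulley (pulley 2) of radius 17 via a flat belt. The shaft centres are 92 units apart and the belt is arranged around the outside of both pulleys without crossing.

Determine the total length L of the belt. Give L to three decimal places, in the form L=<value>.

L=297.141

open belt: β = asin((r2−r1)/C) = asin(-2/92) = -1.2457°
wrap1 = π − 2β = 182.4913°
wrap2 = π + 2β = 177.5087°
tangent length = C·cosβ = 91.9783
L = r1·wrap1 + r2·wrap2 + 2·C·cosβ = 19·3.1851 + 17·3.0981 + 2·91.9783 = 297.1408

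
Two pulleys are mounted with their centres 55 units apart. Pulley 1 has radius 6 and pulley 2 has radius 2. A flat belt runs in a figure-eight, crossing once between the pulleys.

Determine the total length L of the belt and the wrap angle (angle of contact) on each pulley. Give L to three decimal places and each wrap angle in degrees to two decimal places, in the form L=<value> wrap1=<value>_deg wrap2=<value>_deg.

crossed belt: β = asin((r1+r2)/C) = asin(8/55) = 8.3636°
wrap1 = wrap2 = π + 2β = 196.7272°
tangent length = C·cosβ = 54.4151
L = (r1+r2)·wrap + 2·C·cosβ = 8·3.4335 + 2·54.4151 = 136.2984

L=136.298 wrap1=196.73_deg wrap2=196.73_deg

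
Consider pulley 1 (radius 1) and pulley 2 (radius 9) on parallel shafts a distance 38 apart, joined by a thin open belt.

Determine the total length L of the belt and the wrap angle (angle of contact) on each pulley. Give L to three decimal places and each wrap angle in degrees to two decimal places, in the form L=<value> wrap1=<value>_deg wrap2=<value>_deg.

open belt: β = asin((r2−r1)/C) = asin(8/38) = 12.1532°
wrap1 = π − 2β = 155.6936°
wrap2 = π + 2β = 204.3064°
tangent length = C·cosβ = 37.1484
L = r1·wrap1 + r2·wrap2 + 2·C·cosβ = 1·2.7174 + 9·3.5658 + 2·37.1484 = 109.1064

L=109.106 wrap1=155.69_deg wrap2=204.31_deg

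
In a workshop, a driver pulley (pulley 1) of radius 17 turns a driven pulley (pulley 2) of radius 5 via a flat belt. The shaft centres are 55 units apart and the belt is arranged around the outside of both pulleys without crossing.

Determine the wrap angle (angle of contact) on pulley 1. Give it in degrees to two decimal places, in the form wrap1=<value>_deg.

wrap1=205.20_deg

open belt: β = asin((r2−r1)/C) = asin(-12/55) = -12.6023°
wrap1 = π − 2β = 205.2045°
wrap2 = π + 2β = 154.7955°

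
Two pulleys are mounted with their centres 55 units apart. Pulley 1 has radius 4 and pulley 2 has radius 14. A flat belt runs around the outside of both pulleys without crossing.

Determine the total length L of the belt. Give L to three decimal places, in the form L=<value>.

L=168.372

open belt: β = asin((r2−r1)/C) = asin(10/55) = 10.4757°
wrap1 = π − 2β = 159.0486°
wrap2 = π + 2β = 200.9514°
tangent length = C·cosβ = 54.0833
L = r1·wrap1 + r2·wrap2 + 2·C·cosβ = 4·2.7759 + 14·3.5073 + 2·54.0833 = 168.3719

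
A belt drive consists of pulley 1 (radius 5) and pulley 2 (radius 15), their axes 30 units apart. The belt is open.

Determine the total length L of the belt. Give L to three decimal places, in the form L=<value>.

L=126.197

open belt: β = asin((r2−r1)/C) = asin(10/30) = 19.4712°
wrap1 = π − 2β = 141.0576°
wrap2 = π + 2β = 218.9424°
tangent length = C·cosβ = 28.2843
L = r1·wrap1 + r2·wrap2 + 2·C·cosβ = 5·2.4619 + 15·3.8213 + 2·28.2843 = 126.1971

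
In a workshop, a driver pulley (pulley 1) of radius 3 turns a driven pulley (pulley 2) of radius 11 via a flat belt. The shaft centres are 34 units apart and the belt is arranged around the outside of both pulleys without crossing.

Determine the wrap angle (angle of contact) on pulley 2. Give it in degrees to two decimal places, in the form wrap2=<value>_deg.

open belt: β = asin((r2−r1)/C) = asin(8/34) = 13.6090°
wrap1 = π − 2β = 152.7821°
wrap2 = π + 2β = 207.2179°

wrap2=207.22_deg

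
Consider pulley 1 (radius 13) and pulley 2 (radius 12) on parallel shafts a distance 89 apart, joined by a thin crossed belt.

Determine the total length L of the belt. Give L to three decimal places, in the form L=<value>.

crossed belt: β = asin((r1+r2)/C) = asin(25/89) = 16.3139°
wrap1 = wrap2 = π + 2β = 212.6277°
tangent length = C·cosβ = 85.4166
L = (r1+r2)·wrap + 2·C·cosβ = 25·3.7111 + 2·85.4166 = 263.6096

L=263.610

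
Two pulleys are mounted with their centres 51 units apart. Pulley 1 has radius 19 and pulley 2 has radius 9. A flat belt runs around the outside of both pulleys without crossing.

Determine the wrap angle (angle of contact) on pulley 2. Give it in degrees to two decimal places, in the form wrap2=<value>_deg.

wrap2=157.38_deg

open belt: β = asin((r2−r1)/C) = asin(-10/51) = -11.3077°
wrap1 = π − 2β = 202.6155°
wrap2 = π + 2β = 157.3845°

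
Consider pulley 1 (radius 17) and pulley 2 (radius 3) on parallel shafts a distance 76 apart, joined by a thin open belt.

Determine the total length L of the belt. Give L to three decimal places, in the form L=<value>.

open belt: β = asin((r2−r1)/C) = asin(-14/76) = -10.6151°
wrap1 = π − 2β = 201.2302°
wrap2 = π + 2β = 158.7698°
tangent length = C·cosβ = 74.6994
L = r1·wrap1 + r2·wrap2 + 2·C·cosβ = 17·3.5121 + 3·2.7711 + 2·74.6994 = 217.4182

L=217.418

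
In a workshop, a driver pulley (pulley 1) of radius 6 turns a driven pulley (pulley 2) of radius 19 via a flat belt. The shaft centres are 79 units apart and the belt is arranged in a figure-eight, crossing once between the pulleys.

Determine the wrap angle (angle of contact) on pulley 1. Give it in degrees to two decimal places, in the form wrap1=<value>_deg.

wrap1=216.90_deg

crossed belt: β = asin((r1+r2)/C) = asin(25/79) = 18.4487°
wrap1 = wrap2 = π + 2β = 216.8974°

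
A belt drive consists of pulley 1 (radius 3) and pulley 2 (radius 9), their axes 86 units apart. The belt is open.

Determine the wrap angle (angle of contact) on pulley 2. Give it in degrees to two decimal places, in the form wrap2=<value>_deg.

open belt: β = asin((r2−r1)/C) = asin(6/86) = 4.0006°
wrap1 = π − 2β = 171.9987°
wrap2 = π + 2β = 188.0013°

wrap2=188.00_deg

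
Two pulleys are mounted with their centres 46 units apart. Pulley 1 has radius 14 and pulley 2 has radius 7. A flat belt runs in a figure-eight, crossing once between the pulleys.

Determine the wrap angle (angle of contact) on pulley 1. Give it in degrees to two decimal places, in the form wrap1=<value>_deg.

crossed belt: β = asin((r1+r2)/C) = asin(21/46) = 27.1629°
wrap1 = wrap2 = π + 2β = 234.3258°

wrap1=234.33_deg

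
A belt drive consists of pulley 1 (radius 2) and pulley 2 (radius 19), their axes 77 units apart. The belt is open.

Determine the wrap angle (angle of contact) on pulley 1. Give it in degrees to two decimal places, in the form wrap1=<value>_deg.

wrap1=154.49_deg

open belt: β = asin((r2−r1)/C) = asin(17/77) = 12.7548°
wrap1 = π − 2β = 154.4904°
wrap2 = π + 2β = 205.5096°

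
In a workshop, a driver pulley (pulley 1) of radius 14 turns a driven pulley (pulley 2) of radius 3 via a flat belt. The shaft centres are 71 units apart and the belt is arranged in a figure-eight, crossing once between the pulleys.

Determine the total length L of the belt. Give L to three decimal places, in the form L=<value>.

L=199.497

crossed belt: β = asin((r1+r2)/C) = asin(17/71) = 13.8533°
wrap1 = wrap2 = π + 2β = 207.7066°
tangent length = C·cosβ = 68.9348
L = (r1+r2)·wrap + 2·C·cosβ = 17·3.6252 + 2·68.9348 = 199.4973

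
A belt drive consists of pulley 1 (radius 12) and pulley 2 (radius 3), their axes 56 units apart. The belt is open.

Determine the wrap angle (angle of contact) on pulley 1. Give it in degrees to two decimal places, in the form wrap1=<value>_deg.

wrap1=198.50_deg

open belt: β = asin((r2−r1)/C) = asin(-9/56) = -9.2484°
wrap1 = π − 2β = 198.4967°
wrap2 = π + 2β = 161.5033°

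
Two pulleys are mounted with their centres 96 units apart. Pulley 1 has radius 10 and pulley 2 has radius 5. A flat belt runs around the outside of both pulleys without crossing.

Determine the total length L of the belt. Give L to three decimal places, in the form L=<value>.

open belt: β = asin((r2−r1)/C) = asin(-5/96) = -2.9855°
wrap1 = π − 2β = 185.9710°
wrap2 = π + 2β = 174.0290°
tangent length = C·cosβ = 95.8697
L = r1·wrap1 + r2·wrap2 + 2·C·cosβ = 10·3.2458 + 5·3.0374 + 2·95.8697 = 239.3844

L=239.384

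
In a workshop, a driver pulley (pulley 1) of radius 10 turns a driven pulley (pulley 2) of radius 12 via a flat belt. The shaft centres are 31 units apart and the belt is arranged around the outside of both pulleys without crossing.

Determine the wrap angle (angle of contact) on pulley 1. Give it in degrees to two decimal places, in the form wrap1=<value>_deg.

wrap1=172.60_deg

open belt: β = asin((r2−r1)/C) = asin(2/31) = 3.6991°
wrap1 = π − 2β = 172.6019°
wrap2 = π + 2β = 187.3981°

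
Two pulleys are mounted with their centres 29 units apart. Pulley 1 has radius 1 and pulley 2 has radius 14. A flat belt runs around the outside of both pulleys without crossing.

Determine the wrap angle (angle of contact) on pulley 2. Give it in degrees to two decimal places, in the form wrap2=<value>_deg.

open belt: β = asin((r2−r1)/C) = asin(13/29) = 26.6331°
wrap1 = π − 2β = 126.7338°
wrap2 = π + 2β = 233.2662°

wrap2=233.27_deg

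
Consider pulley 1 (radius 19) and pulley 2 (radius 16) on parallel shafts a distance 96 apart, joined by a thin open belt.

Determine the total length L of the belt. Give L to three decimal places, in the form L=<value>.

L=302.050

open belt: β = asin((r2−r1)/C) = asin(-3/96) = -1.7908°
wrap1 = π − 2β = 183.5816°
wrap2 = π + 2β = 176.4184°
tangent length = C·cosβ = 95.9531
L = r1·wrap1 + r2·wrap2 + 2·C·cosβ = 19·3.2041 + 16·3.0791 + 2·95.9531 = 302.0495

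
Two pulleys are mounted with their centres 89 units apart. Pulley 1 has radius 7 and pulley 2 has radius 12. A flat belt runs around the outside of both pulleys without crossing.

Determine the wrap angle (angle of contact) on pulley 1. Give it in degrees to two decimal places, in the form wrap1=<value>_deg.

wrap1=173.56_deg

open belt: β = asin((r2−r1)/C) = asin(5/89) = 3.2206°
wrap1 = π − 2β = 173.5589°
wrap2 = π + 2β = 186.4411°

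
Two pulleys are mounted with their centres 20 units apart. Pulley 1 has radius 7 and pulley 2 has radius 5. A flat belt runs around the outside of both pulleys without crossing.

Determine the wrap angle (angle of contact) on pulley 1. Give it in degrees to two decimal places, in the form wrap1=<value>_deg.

wrap1=191.48_deg

open belt: β = asin((r2−r1)/C) = asin(-2/20) = -5.7392°
wrap1 = π − 2β = 191.4783°
wrap2 = π + 2β = 168.5217°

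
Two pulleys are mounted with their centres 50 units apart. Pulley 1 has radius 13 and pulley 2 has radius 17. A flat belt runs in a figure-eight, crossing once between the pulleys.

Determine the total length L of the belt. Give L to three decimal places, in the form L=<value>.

L=212.858

crossed belt: β = asin((r1+r2)/C) = asin(30/50) = 36.8699°
wrap1 = wrap2 = π + 2β = 253.7398°
tangent length = C·cosβ = 40.0000
L = (r1+r2)·wrap + 2·C·cosβ = 30·4.4286 + 2·40.0000 = 212.8578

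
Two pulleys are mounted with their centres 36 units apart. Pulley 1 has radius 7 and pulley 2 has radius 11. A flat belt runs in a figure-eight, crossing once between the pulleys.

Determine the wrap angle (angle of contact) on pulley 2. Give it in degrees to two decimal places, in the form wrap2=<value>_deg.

wrap2=240.00_deg

crossed belt: β = asin((r1+r2)/C) = asin(18/36) = 30.0000°
wrap1 = wrap2 = π + 2β = 240.0000°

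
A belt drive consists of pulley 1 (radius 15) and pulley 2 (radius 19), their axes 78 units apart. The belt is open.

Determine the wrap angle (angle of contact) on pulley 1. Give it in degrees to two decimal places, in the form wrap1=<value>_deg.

open belt: β = asin((r2−r1)/C) = asin(4/78) = 2.9395°
wrap1 = π − 2β = 174.1209°
wrap2 = π + 2β = 185.8791°

wrap1=174.12_deg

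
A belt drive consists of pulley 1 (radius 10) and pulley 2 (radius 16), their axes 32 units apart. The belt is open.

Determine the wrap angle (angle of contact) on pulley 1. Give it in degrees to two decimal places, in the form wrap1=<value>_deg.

wrap1=158.39_deg

open belt: β = asin((r2−r1)/C) = asin(6/32) = 10.8069°
wrap1 = π − 2β = 158.3862°
wrap2 = π + 2β = 201.6138°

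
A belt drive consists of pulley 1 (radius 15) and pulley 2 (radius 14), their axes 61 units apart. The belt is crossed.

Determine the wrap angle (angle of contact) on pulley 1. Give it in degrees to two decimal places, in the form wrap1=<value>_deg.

crossed belt: β = asin((r1+r2)/C) = asin(29/61) = 28.3860°
wrap1 = wrap2 = π + 2β = 236.7721°

wrap1=236.77_deg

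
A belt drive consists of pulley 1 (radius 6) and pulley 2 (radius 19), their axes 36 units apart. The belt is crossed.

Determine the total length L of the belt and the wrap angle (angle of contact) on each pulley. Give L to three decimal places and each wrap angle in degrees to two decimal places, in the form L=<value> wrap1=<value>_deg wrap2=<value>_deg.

crossed belt: β = asin((r1+r2)/C) = asin(25/36) = 43.9830°
wrap1 = wrap2 = π + 2β = 267.9659°
tangent length = C·cosβ = 25.9037
L = (r1+r2)·wrap + 2·C·cosβ = 25·4.6769 + 2·25.9037 = 168.7295

L=168.730 wrap1=267.97_deg wrap2=267.97_deg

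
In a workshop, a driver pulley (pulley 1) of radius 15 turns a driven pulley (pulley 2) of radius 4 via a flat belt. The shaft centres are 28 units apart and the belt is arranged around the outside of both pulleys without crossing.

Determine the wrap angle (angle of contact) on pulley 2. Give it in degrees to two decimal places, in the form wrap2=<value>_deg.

wrap2=133.74_deg

open belt: β = asin((r2−r1)/C) = asin(-11/28) = -23.1324°
wrap1 = π − 2β = 226.2648°
wrap2 = π + 2β = 133.7352°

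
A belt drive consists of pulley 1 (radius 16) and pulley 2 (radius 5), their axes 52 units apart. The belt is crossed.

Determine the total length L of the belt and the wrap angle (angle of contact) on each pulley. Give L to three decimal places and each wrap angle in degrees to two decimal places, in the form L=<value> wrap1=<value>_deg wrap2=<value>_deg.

L=178.576 wrap1=227.64_deg wrap2=227.64_deg

crossed belt: β = asin((r1+r2)/C) = asin(21/52) = 23.8188°
wrap1 = wrap2 = π + 2β = 227.6377°
tangent length = C·cosβ = 47.5710
L = (r1+r2)·wrap + 2·C·cosβ = 21·3.9730 + 2·47.5710 = 178.5756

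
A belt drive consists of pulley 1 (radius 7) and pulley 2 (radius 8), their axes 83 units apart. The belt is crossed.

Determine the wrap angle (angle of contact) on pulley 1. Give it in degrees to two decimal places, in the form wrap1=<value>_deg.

crossed belt: β = asin((r1+r2)/C) = asin(15/83) = 10.4119°
wrap1 = wrap2 = π + 2β = 200.8237°

wrap1=200.82_deg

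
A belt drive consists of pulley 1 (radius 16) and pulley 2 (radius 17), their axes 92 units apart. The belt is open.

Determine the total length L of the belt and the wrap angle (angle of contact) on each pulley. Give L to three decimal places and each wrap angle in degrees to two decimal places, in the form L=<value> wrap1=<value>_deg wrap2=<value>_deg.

open belt: β = asin((r2−r1)/C) = asin(1/92) = 0.6228°
wrap1 = π − 2β = 178.7544°
wrap2 = π + 2β = 181.2456°
tangent length = C·cosβ = 91.9946
L = r1·wrap1 + r2·wrap2 + 2·C·cosβ = 16·3.1199 + 17·3.1633 + 2·91.9946 = 287.6834

L=287.683 wrap1=178.75_deg wrap2=181.25_deg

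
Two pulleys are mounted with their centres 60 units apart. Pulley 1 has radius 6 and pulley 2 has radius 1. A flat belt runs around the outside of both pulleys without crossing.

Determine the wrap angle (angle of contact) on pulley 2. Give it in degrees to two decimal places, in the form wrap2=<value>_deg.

open belt: β = asin((r2−r1)/C) = asin(-5/60) = -4.7802°
wrap1 = π − 2β = 189.5604°
wrap2 = π + 2β = 170.4396°

wrap2=170.44_deg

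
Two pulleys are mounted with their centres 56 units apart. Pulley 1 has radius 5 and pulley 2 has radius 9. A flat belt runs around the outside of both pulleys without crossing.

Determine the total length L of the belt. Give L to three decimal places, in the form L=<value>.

L=156.268

open belt: β = asin((r2−r1)/C) = asin(4/56) = 4.0960°
wrap1 = π − 2β = 171.8079°
wrap2 = π + 2β = 188.1921°
tangent length = C·cosβ = 55.8570
L = r1·wrap1 + r2·wrap2 + 2·C·cosβ = 5·2.9986 + 9·3.2846 + 2·55.8570 = 156.2681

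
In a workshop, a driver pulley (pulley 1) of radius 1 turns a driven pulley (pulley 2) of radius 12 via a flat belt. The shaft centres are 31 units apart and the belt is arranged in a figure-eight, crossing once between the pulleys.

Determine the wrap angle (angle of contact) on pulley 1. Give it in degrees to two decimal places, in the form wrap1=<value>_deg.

wrap1=229.59_deg

crossed belt: β = asin((r1+r2)/C) = asin(13/31) = 24.7939°
wrap1 = wrap2 = π + 2β = 229.5877°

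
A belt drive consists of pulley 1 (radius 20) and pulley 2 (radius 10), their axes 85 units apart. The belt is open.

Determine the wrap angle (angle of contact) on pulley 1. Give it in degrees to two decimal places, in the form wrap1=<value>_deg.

wrap1=193.51_deg

open belt: β = asin((r2−r1)/C) = asin(-10/85) = -6.7563°
wrap1 = π − 2β = 193.5127°
wrap2 = π + 2β = 166.4873°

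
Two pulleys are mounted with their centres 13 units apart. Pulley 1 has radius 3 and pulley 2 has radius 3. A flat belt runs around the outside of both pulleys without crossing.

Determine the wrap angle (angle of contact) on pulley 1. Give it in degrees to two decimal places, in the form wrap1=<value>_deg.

wrap1=180.00_deg

open belt: β = asin((r2−r1)/C) = asin(0/13) = 0.0000°
wrap1 = π − 2β = 180.0000°
wrap2 = π + 2β = 180.0000°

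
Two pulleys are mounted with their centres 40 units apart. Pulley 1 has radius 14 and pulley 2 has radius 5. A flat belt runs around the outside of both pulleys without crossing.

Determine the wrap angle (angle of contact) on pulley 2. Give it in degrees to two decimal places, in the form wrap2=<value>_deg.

wrap2=153.99_deg

open belt: β = asin((r2−r1)/C) = asin(-9/40) = -13.0029°
wrap1 = π − 2β = 206.0058°
wrap2 = π + 2β = 153.9942°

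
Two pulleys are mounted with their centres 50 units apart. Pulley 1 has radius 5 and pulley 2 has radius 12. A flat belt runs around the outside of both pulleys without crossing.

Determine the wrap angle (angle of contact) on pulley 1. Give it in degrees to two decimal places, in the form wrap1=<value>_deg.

wrap1=163.90_deg

open belt: β = asin((r2−r1)/C) = asin(7/50) = 8.0478°
wrap1 = π − 2β = 163.9043°
wrap2 = π + 2β = 196.0957°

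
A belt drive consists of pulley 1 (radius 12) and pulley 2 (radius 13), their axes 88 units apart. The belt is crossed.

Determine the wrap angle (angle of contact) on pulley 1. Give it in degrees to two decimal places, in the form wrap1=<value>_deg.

wrap1=213.01_deg

crossed belt: β = asin((r1+r2)/C) = asin(25/88) = 16.5045°
wrap1 = wrap2 = π + 2β = 213.0090°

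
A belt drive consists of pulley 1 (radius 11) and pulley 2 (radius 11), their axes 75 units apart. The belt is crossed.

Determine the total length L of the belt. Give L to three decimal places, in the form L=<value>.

L=225.616

crossed belt: β = asin((r1+r2)/C) = asin(22/75) = 17.0576°
wrap1 = wrap2 = π + 2β = 214.1152°
tangent length = C·cosβ = 71.7008
L = (r1+r2)·wrap + 2·C·cosβ = 22·3.7370 + 2·71.7008 = 225.6159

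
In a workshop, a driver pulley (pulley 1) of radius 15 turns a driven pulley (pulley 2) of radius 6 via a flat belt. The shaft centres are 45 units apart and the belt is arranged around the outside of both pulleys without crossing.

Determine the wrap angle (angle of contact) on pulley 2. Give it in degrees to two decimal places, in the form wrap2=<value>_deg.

open belt: β = asin((r2−r1)/C) = asin(-9/45) = -11.5370°
wrap1 = π − 2β = 203.0739°
wrap2 = π + 2β = 156.9261°

wrap2=156.93_deg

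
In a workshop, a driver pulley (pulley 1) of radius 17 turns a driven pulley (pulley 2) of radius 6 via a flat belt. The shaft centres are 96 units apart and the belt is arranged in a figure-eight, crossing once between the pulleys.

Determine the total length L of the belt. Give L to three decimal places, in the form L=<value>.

crossed belt: β = asin((r1+r2)/C) = asin(23/96) = 13.8619°
wrap1 = wrap2 = π + 2β = 207.7239°
tangent length = C·cosβ = 93.2041
L = (r1+r2)·wrap + 2·C·cosβ = 23·3.6255 + 2·93.2041 = 269.7939

L=269.794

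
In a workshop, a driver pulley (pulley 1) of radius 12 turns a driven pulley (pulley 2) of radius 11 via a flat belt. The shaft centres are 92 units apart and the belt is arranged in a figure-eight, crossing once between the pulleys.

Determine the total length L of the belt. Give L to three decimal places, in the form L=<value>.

L=262.037

crossed belt: β = asin((r1+r2)/C) = asin(23/92) = 14.4775°
wrap1 = wrap2 = π + 2β = 208.9550°
tangent length = C·cosβ = 89.0786
L = (r1+r2)·wrap + 2·C·cosβ = 23·3.6470 + 2·89.0786 = 262.0372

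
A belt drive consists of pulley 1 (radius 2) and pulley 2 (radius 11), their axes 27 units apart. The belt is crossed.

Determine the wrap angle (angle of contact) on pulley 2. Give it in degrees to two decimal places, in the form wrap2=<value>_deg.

wrap2=237.56_deg

crossed belt: β = asin((r1+r2)/C) = asin(13/27) = 28.7822°
wrap1 = wrap2 = π + 2β = 237.5644°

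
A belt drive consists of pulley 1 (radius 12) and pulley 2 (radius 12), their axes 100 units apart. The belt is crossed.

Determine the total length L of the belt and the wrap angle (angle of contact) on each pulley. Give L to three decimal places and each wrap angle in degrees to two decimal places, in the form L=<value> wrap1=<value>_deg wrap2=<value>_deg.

L=281.186 wrap1=207.77_deg wrap2=207.77_deg

crossed belt: β = asin((r1+r2)/C) = asin(24/100) = 13.8865°
wrap1 = wrap2 = π + 2β = 207.7731°
tangent length = C·cosβ = 97.0773
L = (r1+r2)·wrap + 2·C·cosβ = 24·3.6263 + 2·97.0773 = 281.1864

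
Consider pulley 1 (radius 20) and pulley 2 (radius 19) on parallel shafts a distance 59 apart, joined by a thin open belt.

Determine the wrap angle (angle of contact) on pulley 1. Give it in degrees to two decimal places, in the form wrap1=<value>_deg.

wrap1=181.94_deg

open belt: β = asin((r2−r1)/C) = asin(-1/59) = -0.9712°
wrap1 = π − 2β = 181.9423°
wrap2 = π + 2β = 178.0577°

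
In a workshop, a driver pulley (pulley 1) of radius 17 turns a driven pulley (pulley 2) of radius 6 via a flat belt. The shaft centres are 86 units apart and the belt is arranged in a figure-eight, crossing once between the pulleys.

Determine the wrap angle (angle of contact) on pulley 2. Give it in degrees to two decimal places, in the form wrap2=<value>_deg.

crossed belt: β = asin((r1+r2)/C) = asin(23/86) = 15.5121°
wrap1 = wrap2 = π + 2β = 211.0242°

wrap2=211.02_deg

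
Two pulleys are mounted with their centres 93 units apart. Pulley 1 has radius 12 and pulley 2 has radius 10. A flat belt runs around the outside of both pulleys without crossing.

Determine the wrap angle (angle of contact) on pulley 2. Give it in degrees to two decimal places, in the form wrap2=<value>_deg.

wrap2=177.54_deg

open belt: β = asin((r2−r1)/C) = asin(-2/93) = -1.2323°
wrap1 = π − 2β = 182.4645°
wrap2 = π + 2β = 177.5355°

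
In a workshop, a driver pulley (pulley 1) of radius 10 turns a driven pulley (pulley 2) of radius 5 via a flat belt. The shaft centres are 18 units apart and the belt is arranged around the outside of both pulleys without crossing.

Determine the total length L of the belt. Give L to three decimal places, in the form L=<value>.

open belt: β = asin((r2−r1)/C) = asin(-5/18) = -16.1276°
wrap1 = π − 2β = 212.2552°
wrap2 = π + 2β = 147.7448°
tangent length = C·cosβ = 17.2916
L = r1·wrap1 + r2·wrap2 + 2·C·cosβ = 10·3.7046 + 5·2.5786 + 2·17.2916 = 84.5219

L=84.522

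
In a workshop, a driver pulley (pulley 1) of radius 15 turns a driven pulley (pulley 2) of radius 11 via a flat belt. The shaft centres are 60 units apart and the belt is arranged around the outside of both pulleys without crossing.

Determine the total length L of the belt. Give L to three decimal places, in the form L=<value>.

L=201.948

open belt: β = asin((r2−r1)/C) = asin(-4/60) = -3.8226°
wrap1 = π − 2β = 187.6451°
wrap2 = π + 2β = 172.3549°
tangent length = C·cosβ = 59.8665
L = r1·wrap1 + r2·wrap2 + 2·C·cosβ = 15·3.2750 + 11·3.0082 + 2·59.8665 = 201.9482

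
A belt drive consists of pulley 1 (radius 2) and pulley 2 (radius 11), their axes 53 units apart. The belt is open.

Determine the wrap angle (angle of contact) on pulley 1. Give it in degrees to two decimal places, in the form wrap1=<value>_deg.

open belt: β = asin((r2−r1)/C) = asin(9/53) = 9.7768°
wrap1 = π − 2β = 160.4463°
wrap2 = π + 2β = 199.5537°

wrap1=160.45_deg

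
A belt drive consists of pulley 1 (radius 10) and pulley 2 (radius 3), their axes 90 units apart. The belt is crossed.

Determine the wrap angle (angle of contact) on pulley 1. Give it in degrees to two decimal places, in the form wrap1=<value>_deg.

wrap1=196.61_deg

crossed belt: β = asin((r1+r2)/C) = asin(13/90) = 8.3051°
wrap1 = wrap2 = π + 2β = 196.6102°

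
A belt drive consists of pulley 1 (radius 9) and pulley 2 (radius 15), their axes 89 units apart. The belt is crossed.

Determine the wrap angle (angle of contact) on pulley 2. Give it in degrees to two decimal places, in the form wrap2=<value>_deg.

crossed belt: β = asin((r1+r2)/C) = asin(24/89) = 15.6442°
wrap1 = wrap2 = π + 2β = 211.2884°

wrap2=211.29_deg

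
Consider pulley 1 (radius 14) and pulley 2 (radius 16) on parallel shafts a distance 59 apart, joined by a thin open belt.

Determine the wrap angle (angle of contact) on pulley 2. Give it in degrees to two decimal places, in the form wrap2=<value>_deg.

open belt: β = asin((r2−r1)/C) = asin(2/59) = 1.9426°
wrap1 = π − 2β = 176.1148°
wrap2 = π + 2β = 183.8852°

wrap2=183.89_deg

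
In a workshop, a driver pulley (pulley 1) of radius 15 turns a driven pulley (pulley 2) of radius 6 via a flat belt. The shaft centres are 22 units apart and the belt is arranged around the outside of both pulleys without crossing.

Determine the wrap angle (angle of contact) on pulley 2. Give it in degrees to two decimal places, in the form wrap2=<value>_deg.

wrap2=131.70_deg

open belt: β = asin((r2−r1)/C) = asin(-9/22) = -24.1477°
wrap1 = π − 2β = 228.2955°
wrap2 = π + 2β = 131.7045°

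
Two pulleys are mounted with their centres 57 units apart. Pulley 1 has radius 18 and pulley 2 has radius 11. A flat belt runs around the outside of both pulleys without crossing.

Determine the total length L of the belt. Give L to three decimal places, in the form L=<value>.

L=205.967

open belt: β = asin((r2−r1)/C) = asin(-7/57) = -7.0541°
wrap1 = π − 2β = 194.1083°
wrap2 = π + 2β = 165.8917°
tangent length = C·cosβ = 56.5685
L = r1·wrap1 + r2·wrap2 + 2·C·cosβ = 18·3.3878 + 11·2.8954 + 2·56.5685 = 205.9669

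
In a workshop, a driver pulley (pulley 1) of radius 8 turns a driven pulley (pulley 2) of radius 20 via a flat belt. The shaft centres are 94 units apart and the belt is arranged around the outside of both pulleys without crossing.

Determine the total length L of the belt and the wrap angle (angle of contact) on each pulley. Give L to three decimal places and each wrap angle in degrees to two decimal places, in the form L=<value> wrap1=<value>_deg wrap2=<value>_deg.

open belt: β = asin((r2−r1)/C) = asin(12/94) = 7.3344°
wrap1 = π − 2β = 165.3313°
wrap2 = π + 2β = 194.6687°
tangent length = C·cosβ = 93.2309
L = r1·wrap1 + r2·wrap2 + 2·C·cosβ = 8·2.8856 + 20·3.3976 + 2·93.2309 = 277.4986

L=277.499 wrap1=165.33_deg wrap2=194.67_deg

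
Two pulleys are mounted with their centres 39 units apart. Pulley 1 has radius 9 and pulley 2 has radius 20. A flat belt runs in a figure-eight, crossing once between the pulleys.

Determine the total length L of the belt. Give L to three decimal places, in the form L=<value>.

crossed belt: β = asin((r1+r2)/C) = asin(29/39) = 48.0381°
wrap1 = wrap2 = π + 2β = 276.0762°
tangent length = C·cosβ = 26.0768
L = (r1+r2)·wrap + 2·C·cosβ = 29·4.8184 + 2·26.0768 = 191.8884

L=191.888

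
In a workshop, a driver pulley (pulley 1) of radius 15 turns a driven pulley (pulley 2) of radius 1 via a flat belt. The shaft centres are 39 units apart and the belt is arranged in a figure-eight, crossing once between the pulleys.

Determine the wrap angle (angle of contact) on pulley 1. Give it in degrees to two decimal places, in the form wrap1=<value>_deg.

wrap1=228.44_deg

crossed belt: β = asin((r1+r2)/C) = asin(16/39) = 24.2209°
wrap1 = wrap2 = π + 2β = 228.4419°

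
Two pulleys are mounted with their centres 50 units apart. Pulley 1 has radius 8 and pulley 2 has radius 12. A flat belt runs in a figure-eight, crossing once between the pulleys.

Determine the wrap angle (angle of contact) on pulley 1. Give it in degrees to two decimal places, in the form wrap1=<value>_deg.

crossed belt: β = asin((r1+r2)/C) = asin(20/50) = 23.5782°
wrap1 = wrap2 = π + 2β = 227.1564°

wrap1=227.16_deg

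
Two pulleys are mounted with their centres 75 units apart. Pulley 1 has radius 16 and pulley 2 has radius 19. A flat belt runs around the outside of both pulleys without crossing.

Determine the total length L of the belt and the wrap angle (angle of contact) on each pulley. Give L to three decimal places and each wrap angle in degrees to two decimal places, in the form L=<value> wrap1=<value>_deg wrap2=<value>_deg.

open belt: β = asin((r2−r1)/C) = asin(3/75) = 2.2924°
wrap1 = π − 2β = 175.4151°
wrap2 = π + 2β = 184.5849°
tangent length = C·cosβ = 74.9400
L = r1·wrap1 + r2·wrap2 + 2·C·cosβ = 16·3.0616 + 19·3.2216 + 2·74.9400 = 260.0758

L=260.076 wrap1=175.42_deg wrap2=184.58_deg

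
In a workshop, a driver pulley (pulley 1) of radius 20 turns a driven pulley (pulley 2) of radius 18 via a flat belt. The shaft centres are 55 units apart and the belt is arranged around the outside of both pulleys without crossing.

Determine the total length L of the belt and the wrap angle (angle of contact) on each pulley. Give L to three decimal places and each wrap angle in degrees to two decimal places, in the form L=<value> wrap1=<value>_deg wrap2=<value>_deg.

L=229.453 wrap1=184.17_deg wrap2=175.83_deg

open belt: β = asin((r2−r1)/C) = asin(-2/55) = -2.0839°
wrap1 = π − 2β = 184.1679°
wrap2 = π + 2β = 175.8321°
tangent length = C·cosβ = 54.9636
L = r1·wrap1 + r2·wrap2 + 2·C·cosβ = 20·3.2143 + 18·3.0688 + 2·54.9636 = 229.4533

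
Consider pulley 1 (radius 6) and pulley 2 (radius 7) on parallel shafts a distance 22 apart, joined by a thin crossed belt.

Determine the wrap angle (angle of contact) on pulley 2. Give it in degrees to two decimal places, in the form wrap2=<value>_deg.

crossed belt: β = asin((r1+r2)/C) = asin(13/22) = 36.2215°
wrap1 = wrap2 = π + 2β = 252.4431°

wrap2=252.44_deg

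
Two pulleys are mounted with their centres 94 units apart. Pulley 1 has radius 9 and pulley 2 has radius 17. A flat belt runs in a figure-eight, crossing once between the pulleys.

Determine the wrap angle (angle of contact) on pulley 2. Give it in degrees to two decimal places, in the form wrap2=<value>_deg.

wrap2=212.11_deg

crossed belt: β = asin((r1+r2)/C) = asin(26/94) = 16.0571°
wrap1 = wrap2 = π + 2β = 212.1143°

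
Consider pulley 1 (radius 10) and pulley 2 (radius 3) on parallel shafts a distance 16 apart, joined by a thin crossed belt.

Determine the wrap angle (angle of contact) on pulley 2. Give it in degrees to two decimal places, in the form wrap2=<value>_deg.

wrap2=288.68_deg

crossed belt: β = asin((r1+r2)/C) = asin(13/16) = 54.3409°
wrap1 = wrap2 = π + 2β = 288.6818°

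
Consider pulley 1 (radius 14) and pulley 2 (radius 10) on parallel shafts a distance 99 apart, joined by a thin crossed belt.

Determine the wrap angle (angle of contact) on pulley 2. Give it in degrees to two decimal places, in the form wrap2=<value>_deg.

crossed belt: β = asin((r1+r2)/C) = asin(24/99) = 14.0297°
wrap1 = wrap2 = π + 2β = 208.0593°

wrap2=208.06_deg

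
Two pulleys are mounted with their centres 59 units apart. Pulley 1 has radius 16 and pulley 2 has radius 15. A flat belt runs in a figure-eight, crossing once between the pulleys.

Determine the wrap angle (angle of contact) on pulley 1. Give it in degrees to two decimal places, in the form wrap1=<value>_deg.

wrap1=243.39_deg

crossed belt: β = asin((r1+r2)/C) = asin(31/59) = 31.6968°
wrap1 = wrap2 = π + 2β = 243.3935°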